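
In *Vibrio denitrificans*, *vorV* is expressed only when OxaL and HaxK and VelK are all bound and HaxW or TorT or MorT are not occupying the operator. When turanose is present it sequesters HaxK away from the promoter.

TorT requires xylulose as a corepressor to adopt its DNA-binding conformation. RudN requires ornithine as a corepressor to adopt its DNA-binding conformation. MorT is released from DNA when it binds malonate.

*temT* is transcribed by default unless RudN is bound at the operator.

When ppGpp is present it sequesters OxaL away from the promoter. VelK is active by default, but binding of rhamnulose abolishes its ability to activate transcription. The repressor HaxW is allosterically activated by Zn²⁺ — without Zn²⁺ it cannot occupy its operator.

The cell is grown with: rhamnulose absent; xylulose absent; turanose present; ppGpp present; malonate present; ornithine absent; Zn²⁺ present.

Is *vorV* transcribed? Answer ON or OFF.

OFF

ppGpp is present, so OxaL is inactive.
Zn²⁺ is present, so HaxW is active.
Turanose is present, so HaxK is inactive.
Rhamnulose is absent, so VelK is active.
Xylulose is absent, so TorT is inactive.
Malonate is present, so MorT is inactive.
With repressor HaxW bound, *vorV* is not transcribed.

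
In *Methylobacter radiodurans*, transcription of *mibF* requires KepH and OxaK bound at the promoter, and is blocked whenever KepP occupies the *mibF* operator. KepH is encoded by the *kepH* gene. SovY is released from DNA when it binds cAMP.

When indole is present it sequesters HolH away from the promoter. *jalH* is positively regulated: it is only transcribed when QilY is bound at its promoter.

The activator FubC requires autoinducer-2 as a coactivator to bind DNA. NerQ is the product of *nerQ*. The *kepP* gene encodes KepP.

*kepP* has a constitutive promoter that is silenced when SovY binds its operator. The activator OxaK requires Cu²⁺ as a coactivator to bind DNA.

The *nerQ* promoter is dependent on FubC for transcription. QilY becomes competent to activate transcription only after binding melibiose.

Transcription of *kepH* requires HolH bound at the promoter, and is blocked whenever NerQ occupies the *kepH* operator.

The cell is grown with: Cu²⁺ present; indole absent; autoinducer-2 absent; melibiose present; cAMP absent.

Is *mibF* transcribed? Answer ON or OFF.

cAMP is absent, so SovY is active.
With repressor SovY bound, *kepP* is not transcribed.
So KepP is not produced.
Autoinducer-2 is absent, so FubC is inactive.
Required activator FubC is absent, so *nerQ* is not transcribed.
So NerQ is not produced.
Indole is absent, so HolH is active.
No repressor is bound and HolH is active, so *kepH* is transcribed.
So KepH is produced and active.
Cu²⁺ is present, so OxaK is active.
No repressor is bound and KepH and OxaK are active, so *mibF* is transcribed.

ON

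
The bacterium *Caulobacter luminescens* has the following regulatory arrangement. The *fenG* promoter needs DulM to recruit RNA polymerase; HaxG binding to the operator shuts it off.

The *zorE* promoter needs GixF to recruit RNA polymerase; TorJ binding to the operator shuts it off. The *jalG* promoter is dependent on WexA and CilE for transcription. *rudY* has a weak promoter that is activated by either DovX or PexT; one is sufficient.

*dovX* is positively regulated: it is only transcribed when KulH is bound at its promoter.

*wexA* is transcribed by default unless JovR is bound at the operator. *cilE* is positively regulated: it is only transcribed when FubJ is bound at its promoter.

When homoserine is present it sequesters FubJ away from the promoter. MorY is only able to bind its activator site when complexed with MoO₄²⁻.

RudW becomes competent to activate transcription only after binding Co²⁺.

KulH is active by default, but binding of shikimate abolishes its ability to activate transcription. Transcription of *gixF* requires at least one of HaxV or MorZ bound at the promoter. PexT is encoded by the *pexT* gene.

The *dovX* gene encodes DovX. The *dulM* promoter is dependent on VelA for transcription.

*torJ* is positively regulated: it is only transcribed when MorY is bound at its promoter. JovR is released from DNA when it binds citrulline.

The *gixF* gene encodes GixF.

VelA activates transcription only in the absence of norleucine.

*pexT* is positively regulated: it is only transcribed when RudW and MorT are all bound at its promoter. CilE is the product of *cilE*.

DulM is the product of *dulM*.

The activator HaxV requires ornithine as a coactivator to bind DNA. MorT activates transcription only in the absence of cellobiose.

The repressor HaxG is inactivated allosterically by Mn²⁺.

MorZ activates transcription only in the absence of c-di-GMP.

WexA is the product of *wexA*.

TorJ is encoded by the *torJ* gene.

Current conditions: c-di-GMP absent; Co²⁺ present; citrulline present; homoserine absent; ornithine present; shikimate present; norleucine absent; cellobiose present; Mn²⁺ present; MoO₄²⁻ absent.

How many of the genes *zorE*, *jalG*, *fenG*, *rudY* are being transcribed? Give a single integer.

3

Ornithine is present, so HaxV is active.
c-di-GMP is absent, so MorZ is active.
Activator HaxV is present, so *gixF* is transcribed.
So GixF is produced and active.
MoO₄²⁻ is absent, so MorY is inactive.
Required activator MorY is absent, so *torJ* is not transcribed.
So TorJ is not produced.
No repressor is bound and GixF is active, so *zorE* is transcribed.
→ *zorE* is ON.
Citrulline is present, so JovR is inactive.
With no repressor bound, *wexA* is transcribed.
So WexA is produced and active.
Homoserine is absent, so FubJ is active.
No repressor is bound and FubJ is active, so *cilE* is transcribed.
So CilE is produced and active.
No repressor is bound and WexA and CilE are active, so *jalG* is transcribed.
→ *jalG* is ON.
Mn²⁺ is present, so HaxG is inactive.
Norleucine is absent, so VelA is active.
No repressor is bound and VelA is active, so *dulM* is transcribed.
So DulM is produced and active.
No repressor is bound and DulM is active, so *fenG* is transcribed.
→ *fenG* is ON.
Shikimate is present, so KulH is inactive.
Required activator KulH is absent, so *dovX* is not transcribed.
So DovX is not produced.
Co²⁺ is present, so RudW is active.
Cellobiose is present, so MorT is inactive.
Required activator MorT is absent, so *pexT* is not transcribed.
So PexT is not produced.
No activator is available at the *rudY* promoter, so *rudY* is not transcribed.
→ *rudY* is OFF.
3 of the 4 genes are transcribed.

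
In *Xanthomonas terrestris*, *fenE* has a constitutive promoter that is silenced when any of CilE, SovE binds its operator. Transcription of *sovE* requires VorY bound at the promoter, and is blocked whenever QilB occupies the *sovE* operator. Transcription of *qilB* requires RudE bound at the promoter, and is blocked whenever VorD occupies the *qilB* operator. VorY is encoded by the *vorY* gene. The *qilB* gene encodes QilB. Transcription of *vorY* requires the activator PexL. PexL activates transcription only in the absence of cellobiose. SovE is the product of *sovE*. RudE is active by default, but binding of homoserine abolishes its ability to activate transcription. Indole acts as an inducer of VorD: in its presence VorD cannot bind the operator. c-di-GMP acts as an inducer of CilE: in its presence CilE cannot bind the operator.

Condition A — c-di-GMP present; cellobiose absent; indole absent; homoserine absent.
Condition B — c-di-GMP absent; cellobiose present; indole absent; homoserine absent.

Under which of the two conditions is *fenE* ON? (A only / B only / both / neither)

neither

Condition A:
c-di-GMP is present, so CilE is inactive.
Cellobiose is absent, so PexL is active.
No repressor is bound and PexL is active, so *vorY* is transcribed.
So VorY is produced and active.
Indole is absent, so VorD is active.
Homoserine is absent, so RudE is active.
With repressor VorD bound, *qilB* is not transcribed.
So QilB is not produced.
No repressor is bound and VorY is active, so *sovE* is transcribed.
So SovE is produced and active.
With repressor SovE bound, *fenE* is not transcribed.
→ *fenE* is OFF in A.
Condition B:
c-di-GMP is absent, so CilE is active.
Cellobiose is present, so PexL is inactive.
Required activator PexL is absent, so *vorY* is not transcribed.
So VorY is not produced.
Indole is absent, so VorD is active.
Homoserine is absent, so RudE is active.
With repressor VorD bound, *qilB* is not transcribed.
So QilB is not produced.
Required activator VorY is absent, so *sovE* is not transcribed.
So SovE is not produced.
With repressor CilE bound, *fenE* is not transcribed.
→ *fenE* is OFF in B.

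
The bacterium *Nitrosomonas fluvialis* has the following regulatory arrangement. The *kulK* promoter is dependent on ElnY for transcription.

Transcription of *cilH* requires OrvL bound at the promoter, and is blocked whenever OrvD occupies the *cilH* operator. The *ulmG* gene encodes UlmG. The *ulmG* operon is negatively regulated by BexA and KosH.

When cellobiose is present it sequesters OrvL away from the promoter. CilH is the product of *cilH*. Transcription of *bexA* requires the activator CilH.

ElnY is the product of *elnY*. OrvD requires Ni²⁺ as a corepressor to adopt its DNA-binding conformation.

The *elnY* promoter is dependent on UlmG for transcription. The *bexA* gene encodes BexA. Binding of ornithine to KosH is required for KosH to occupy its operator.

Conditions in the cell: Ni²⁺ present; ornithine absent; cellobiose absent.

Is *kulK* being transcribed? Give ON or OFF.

ON

Ni²⁺ is present, so OrvD is active.
Cellobiose is absent, so OrvL is active.
With repressor OrvD bound, *cilH* is not transcribed.
So CilH is not produced.
Required activator CilH is absent, so *bexA* is not transcribed.
So BexA is not produced.
Ornithine is absent, so KosH is inactive.
With no repressor bound, *ulmG* is transcribed.
So UlmG is produced and active.
No repressor is bound and UlmG is active, so *elnY* is transcribed.
So ElnY is produced and active.
No repressor is bound and ElnY is active, so *kulK* is transcribed.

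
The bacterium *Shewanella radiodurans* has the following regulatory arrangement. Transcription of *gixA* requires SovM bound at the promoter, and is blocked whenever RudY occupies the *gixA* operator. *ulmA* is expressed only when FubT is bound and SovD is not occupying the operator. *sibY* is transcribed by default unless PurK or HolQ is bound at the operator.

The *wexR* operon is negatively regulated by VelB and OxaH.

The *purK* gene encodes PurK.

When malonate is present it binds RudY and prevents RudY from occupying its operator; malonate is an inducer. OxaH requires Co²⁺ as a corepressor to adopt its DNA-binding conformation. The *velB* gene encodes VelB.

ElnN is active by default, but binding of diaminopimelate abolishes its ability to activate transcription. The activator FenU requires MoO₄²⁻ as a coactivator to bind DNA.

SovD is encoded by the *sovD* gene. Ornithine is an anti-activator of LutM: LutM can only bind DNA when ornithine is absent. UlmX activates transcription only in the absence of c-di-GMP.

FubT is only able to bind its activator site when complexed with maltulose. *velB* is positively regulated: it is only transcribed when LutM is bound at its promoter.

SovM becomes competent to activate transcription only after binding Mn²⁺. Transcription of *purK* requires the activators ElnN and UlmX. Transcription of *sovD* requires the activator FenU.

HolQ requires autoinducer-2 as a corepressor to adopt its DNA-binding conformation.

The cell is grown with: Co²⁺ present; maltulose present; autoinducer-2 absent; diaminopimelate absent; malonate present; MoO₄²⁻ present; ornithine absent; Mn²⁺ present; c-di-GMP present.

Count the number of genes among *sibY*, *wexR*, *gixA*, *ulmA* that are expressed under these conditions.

Diaminopimelate is absent, so ElnN is active.
c-di-GMP is present, so UlmX is inactive.
Required activator UlmX is absent, so *purK* is not transcribed.
So PurK is not produced.
Autoinducer-2 is absent, so HolQ is inactive.
With no repressor bound, *sibY* is transcribed.
→ *sibY* is ON.
Ornithine is absent, so LutM is active.
No repressor is bound and LutM is active, so *velB* is transcribed.
So VelB is produced and active.
Co²⁺ is present, so OxaH is active.
With repressor VelB bound, *wexR* is not transcribed.
→ *wexR* is OFF.
Malonate is present, so RudY is inactive.
Mn²⁺ is present, so SovM is active.
No repressor is bound and SovM is active, so *gixA* is transcribed.
→ *gixA* is ON.
MoO₄²⁻ is present, so FenU is active.
No repressor is bound and FenU is active, so *sovD* is transcribed.
So SovD is produced and active.
Maltulose is present, so FubT is active.
With repressor SovD bound, *ulmA* is not transcribed.
→ *ulmA* is OFF.
2 of the 4 genes are transcribed.

2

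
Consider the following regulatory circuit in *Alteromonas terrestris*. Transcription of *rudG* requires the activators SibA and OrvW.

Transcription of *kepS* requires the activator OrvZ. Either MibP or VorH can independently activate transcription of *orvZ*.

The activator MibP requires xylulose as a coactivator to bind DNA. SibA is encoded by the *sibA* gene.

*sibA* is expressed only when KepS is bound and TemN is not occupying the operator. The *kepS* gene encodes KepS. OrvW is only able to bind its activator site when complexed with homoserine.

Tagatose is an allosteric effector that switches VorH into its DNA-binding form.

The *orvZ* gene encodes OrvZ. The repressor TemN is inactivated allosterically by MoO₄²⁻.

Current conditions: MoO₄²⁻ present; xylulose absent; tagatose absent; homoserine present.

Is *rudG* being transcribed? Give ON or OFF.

OFF

Xylulose is absent, so MibP is inactive.
Tagatose is absent, so VorH is inactive.
No activator is available at the *orvZ* promoter, so *orvZ* is not transcribed.
So OrvZ is not produced.
Required activator OrvZ is absent, so *kepS* is not transcribed.
So KepS is not produced.
MoO₄²⁻ is present, so TemN is inactive.
Required activator KepS is absent, so *sibA* is not transcribed.
So SibA is not produced.
Homoserine is present, so OrvW is active.
Required activator SibA is absent, so *rudG* is not transcribed.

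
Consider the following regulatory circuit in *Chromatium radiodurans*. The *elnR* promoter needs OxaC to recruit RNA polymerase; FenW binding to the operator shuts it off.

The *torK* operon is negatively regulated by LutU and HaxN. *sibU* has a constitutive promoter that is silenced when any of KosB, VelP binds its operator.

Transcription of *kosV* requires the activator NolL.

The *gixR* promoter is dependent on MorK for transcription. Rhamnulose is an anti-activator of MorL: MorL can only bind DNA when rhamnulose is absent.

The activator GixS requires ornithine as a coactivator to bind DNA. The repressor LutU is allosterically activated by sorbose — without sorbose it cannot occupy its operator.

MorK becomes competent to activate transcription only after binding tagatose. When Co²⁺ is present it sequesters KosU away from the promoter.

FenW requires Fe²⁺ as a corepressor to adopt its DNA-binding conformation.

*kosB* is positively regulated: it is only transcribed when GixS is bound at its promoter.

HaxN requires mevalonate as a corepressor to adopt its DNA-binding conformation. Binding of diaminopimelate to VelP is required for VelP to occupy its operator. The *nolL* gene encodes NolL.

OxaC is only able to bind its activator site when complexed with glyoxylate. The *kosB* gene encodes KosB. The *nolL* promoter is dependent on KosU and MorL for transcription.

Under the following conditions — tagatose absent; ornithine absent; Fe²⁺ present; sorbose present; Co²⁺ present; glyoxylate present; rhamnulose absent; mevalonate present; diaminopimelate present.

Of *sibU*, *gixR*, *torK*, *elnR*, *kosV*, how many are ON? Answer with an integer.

0

Ornithine is absent, so GixS is inactive.
Required activator GixS is absent, so *kosB* is not transcribed.
So KosB is not produced.
Diaminopimelate is present, so VelP is active.
With repressor VelP bound, *sibU* is not transcribed.
→ *sibU* is OFF.
Tagatose is absent, so MorK is inactive.
Required activator MorK is absent, so *gixR* is not transcribed.
→ *gixR* is OFF.
Sorbose is present, so LutU is active.
Mevalonate is present, so HaxN is active.
With repressor LutU bound, *torK* is not transcribed.
→ *torK* is OFF.
Fe²⁺ is present, so FenW is active.
Glyoxylate is present, so OxaC is active.
With repressor FenW bound, *elnR* is not transcribed.
→ *elnR* is OFF.
Co²⁺ is present, so KosU is inactive.
Rhamnulose is absent, so MorL is active.
Required activator KosU is absent, so *nolL* is not transcribed.
So NolL is not produced.
Required activator NolL is absent, so *kosV* is not transcribed.
→ *kosV* is OFF.
0 of the 5 genes are transcribed.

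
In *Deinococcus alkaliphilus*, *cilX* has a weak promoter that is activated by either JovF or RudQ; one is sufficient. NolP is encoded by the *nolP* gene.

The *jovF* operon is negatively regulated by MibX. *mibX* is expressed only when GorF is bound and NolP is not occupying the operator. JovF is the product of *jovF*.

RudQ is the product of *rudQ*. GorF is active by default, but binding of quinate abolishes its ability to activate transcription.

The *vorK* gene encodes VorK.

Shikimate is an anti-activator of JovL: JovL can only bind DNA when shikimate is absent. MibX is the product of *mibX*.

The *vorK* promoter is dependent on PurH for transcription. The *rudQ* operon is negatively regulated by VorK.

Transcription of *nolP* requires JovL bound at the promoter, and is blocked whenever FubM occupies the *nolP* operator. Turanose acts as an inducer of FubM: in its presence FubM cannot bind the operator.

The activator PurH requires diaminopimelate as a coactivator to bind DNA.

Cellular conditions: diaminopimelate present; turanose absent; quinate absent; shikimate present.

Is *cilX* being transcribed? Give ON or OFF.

OFF

Quinate is absent, so GorF is active.
Turanose is absent, so FubM is active.
Shikimate is present, so JovL is inactive.
With repressor FubM bound, *nolP* is not transcribed.
So NolP is not produced.
No repressor is bound and GorF is active, so *mibX* is transcribed.
So MibX is produced and active.
With repressor MibX bound, *jovF* is not transcribed.
So JovF is not produced.
Diaminopimelate is present, so PurH is active.
No repressor is bound and PurH is active, so *vorK* is transcribed.
So VorK is produced and active.
With repressor VorK bound, *rudQ* is not transcribed.
So RudQ is not produced.
No activator is available at the *cilX* promoter, so *cilX* is not transcribed.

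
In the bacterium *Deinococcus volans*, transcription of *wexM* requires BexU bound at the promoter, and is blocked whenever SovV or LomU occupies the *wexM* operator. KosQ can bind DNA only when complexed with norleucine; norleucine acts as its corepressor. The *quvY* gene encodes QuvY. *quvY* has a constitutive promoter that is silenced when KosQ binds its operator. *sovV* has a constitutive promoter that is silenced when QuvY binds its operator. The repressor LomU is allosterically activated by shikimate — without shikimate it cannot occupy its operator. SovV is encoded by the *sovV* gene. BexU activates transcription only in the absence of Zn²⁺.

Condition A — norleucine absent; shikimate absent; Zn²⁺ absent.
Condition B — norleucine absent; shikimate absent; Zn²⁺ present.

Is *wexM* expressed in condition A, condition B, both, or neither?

Condition A:
Norleucine is absent, so KosQ is inactive.
With no repressor bound, *quvY* is transcribed.
So QuvY is produced and active.
With repressor QuvY bound, *sovV* is not transcribed.
So SovV is not produced.
Shikimate is absent, so LomU is inactive.
Zn²⁺ is absent, so BexU is active.
No repressor is bound and BexU is active, so *wexM* is transcribed.
→ *wexM* is ON in A.
Condition B:
Norleucine is absent, so KosQ is inactive.
With no repressor bound, *quvY* is transcribed.
So QuvY is produced and active.
With repressor QuvY bound, *sovV* is not transcribed.
So SovV is not produced.
Shikimate is absent, so LomU is inactive.
Zn²⁺ is present, so BexU is inactive.
Required activator BexU is absent, so *wexM* is not transcribed.
→ *wexM* is OFF in B.

A only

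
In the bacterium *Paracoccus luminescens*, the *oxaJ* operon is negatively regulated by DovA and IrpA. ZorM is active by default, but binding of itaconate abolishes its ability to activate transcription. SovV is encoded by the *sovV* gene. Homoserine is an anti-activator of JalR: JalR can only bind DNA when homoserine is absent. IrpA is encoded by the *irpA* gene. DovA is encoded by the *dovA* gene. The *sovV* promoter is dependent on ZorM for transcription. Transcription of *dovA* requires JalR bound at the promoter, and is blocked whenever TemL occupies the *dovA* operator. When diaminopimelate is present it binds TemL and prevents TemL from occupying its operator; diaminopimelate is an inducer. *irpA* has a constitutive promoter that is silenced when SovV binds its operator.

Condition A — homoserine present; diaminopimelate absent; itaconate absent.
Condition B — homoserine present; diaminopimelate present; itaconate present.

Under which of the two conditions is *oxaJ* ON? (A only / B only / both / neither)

Condition A:
Homoserine is present, so JalR is inactive.
Diaminopimelate is absent, so TemL is active.
With repressor TemL bound, *dovA* is not transcribed.
So DovA is not produced.
Itaconate is absent, so ZorM is active.
No repressor is bound and ZorM is active, so *sovV* is transcribed.
So SovV is produced and active.
With repressor SovV bound, *irpA* is not transcribed.
So IrpA is not produced.
With no repressor bound, *oxaJ* is transcribed.
→ *oxaJ* is ON in A.
Condition B:
Homoserine is present, so JalR is inactive.
Diaminopimelate is present, so TemL is inactive.
Required activator JalR is absent, so *dovA* is not transcribed.
So DovA is not produced.
Itaconate is present, so ZorM is inactive.
Required activator ZorM is absent, so *sovV* is not transcribed.
So SovV is not produced.
With no repressor bound, *irpA* is transcribed.
So IrpA is produced and active.
With repressor IrpA bound, *oxaJ* is not transcribed.
→ *oxaJ* is OFF in B.

A only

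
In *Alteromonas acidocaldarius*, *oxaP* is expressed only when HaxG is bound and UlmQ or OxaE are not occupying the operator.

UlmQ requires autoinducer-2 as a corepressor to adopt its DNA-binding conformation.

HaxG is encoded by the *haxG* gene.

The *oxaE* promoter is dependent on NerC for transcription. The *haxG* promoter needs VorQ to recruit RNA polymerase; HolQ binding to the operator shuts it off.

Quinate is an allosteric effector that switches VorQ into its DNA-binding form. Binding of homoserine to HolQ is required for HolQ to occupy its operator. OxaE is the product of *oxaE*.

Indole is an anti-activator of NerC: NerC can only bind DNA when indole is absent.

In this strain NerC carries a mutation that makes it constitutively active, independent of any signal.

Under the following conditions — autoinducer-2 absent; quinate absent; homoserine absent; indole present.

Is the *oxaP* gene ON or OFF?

OFF

Autoinducer-2 is absent, so UlmQ is inactive.
Homoserine is absent, so HolQ is inactive.
Quinate is absent, so VorQ is inactive.
Required activator VorQ is absent, so *haxG* is not transcribed.
So HaxG is not produced.
NerC is constitutively active in this strain.
No repressor is bound and NerC is active, so *oxaE* is transcribed.
So OxaE is produced and active.
With repressor OxaE bound, *oxaP* is not transcribed.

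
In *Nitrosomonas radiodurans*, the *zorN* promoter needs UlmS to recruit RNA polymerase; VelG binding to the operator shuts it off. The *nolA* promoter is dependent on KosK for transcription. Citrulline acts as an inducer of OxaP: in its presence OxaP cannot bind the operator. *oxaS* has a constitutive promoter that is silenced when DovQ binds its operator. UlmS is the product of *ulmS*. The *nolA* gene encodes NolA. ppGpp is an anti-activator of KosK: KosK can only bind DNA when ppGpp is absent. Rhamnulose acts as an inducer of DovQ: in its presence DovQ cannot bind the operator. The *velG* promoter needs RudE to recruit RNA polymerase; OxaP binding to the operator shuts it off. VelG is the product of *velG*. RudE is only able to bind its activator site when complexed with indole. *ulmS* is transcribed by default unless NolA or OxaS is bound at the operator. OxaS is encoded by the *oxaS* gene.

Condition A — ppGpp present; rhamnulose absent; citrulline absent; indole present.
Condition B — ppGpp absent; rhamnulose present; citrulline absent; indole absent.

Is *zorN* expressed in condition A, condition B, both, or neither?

A only

Condition A:
ppGpp is present, so KosK is inactive.
Required activator KosK is absent, so *nolA* is not transcribed.
So NolA is not produced.
Rhamnulose is absent, so DovQ is active.
With repressor DovQ bound, *oxaS* is not transcribed.
So OxaS is not produced.
With no repressor bound, *ulmS* is transcribed.
So UlmS is produced and active.
Citrulline is absent, so OxaP is active.
Indole is present, so RudE is active.
With repressor OxaP bound, *velG* is not transcribed.
So VelG is not produced.
No repressor is bound and UlmS is active, so *zorN* is transcribed.
→ *zorN* is ON in A.
Condition B:
ppGpp is absent, so KosK is active.
No repressor is bound and KosK is active, so *nolA* is transcribed.
So NolA is produced and active.
Rhamnulose is present, so DovQ is inactive.
With no repressor bound, *oxaS* is transcribed.
So OxaS is produced and active.
With repressor NolA bound, *ulmS* is not transcribed.
So UlmS is not produced.
Citrulline is absent, so OxaP is active.
Indole is absent, so RudE is inactive.
With repressor OxaP bound, *velG* is not transcribed.
So VelG is not produced.
Required activator UlmS is absent, so *zorN* is not transcribed.
→ *zorN* is OFF in B.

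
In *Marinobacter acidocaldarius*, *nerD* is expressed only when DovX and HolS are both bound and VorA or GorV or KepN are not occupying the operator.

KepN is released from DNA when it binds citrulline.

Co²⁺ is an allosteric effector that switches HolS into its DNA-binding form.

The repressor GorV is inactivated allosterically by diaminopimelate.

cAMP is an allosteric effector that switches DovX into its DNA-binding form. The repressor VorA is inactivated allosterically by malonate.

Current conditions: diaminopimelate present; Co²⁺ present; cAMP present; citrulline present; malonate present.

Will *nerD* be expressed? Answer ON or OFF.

Malonate is present, so VorA is inactive.
Diaminopimelate is present, so GorV is inactive.
cAMP is present, so DovX is active.
Co²⁺ is present, so HolS is active.
Citrulline is present, so KepN is inactive.
No repressor is bound and DovX and HolS are active, so *nerD* is transcribed.

ON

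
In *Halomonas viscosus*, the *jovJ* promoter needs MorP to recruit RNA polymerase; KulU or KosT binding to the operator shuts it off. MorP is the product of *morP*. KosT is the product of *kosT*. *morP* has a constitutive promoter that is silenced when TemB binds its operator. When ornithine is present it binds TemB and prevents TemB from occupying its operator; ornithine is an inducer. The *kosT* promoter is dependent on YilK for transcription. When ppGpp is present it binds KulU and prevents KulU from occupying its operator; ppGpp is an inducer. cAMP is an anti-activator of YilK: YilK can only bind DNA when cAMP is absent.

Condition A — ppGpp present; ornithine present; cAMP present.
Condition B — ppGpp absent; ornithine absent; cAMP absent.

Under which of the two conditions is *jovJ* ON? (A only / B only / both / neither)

Condition A:
ppGpp is present, so KulU is inactive.
Ornithine is present, so TemB is inactive.
With no repressor bound, *morP* is transcribed.
So MorP is produced and active.
cAMP is present, so YilK is inactive.
Required activator YilK is absent, so *kosT* is not transcribed.
So KosT is not produced.
No repressor is bound and MorP is active, so *jovJ* is transcribed.
→ *jovJ* is ON in A.
Condition B:
ppGpp is absent, so KulU is active.
Ornithine is absent, so TemB is active.
With repressor TemB bound, *morP* is not transcribed.
So MorP is not produced.
cAMP is absent, so YilK is active.
No repressor is bound and YilK is active, so *kosT* is transcribed.
So KosT is produced and active.
With repressor KulU bound, *jovJ* is not transcribed.
→ *jovJ* is OFF in B.

A only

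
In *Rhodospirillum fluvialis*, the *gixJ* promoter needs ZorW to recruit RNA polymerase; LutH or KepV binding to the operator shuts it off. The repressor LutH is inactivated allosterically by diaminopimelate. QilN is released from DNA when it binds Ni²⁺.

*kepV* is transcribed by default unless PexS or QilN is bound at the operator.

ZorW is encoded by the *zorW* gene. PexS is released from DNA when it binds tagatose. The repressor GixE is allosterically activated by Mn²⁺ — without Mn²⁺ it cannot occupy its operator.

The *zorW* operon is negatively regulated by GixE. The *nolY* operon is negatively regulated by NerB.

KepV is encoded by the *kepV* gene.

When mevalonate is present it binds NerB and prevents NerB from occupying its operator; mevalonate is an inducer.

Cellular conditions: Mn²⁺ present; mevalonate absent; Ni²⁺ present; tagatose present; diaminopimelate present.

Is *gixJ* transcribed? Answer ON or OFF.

Diaminopimelate is present, so LutH is inactive.
Mn²⁺ is present, so GixE is active.
With repressor GixE bound, *zorW* is not transcribed.
So ZorW is not produced.
Tagatose is present, so PexS is inactive.
Ni²⁺ is present, so QilN is inactive.
With no repressor bound, *kepV* is transcribed.
So KepV is produced and active.
With repressor KepV bound, *gixJ* is not transcribed.

OFF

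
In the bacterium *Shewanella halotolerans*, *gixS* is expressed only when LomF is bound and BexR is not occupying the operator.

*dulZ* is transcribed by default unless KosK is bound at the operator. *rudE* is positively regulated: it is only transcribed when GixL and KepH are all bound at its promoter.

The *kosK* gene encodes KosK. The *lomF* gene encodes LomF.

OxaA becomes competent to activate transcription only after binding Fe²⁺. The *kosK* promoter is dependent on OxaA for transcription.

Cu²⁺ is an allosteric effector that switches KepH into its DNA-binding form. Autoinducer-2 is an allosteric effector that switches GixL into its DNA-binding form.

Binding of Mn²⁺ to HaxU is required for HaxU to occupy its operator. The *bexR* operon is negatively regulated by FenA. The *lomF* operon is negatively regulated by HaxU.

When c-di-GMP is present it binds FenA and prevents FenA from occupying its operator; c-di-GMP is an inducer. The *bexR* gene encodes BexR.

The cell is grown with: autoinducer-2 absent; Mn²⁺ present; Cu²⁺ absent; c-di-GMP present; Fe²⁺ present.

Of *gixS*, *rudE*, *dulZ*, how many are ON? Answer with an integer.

0

c-di-GMP is present, so FenA is inactive.
With no repressor bound, *bexR* is transcribed.
So BexR is produced and active.
Mn²⁺ is present, so HaxU is active.
With repressor HaxU bound, *lomF* is not transcribed.
So LomF is not produced.
With repressor BexR bound, *gixS* is not transcribed.
→ *gixS* is OFF.
Autoinducer-2 is absent, so GixL is inactive.
Cu²⁺ is absent, so KepH is inactive.
Required activator GixL is absent, so *rudE* is not transcribed.
→ *rudE* is OFF.
Fe²⁺ is present, so OxaA is active.
No repressor is bound and OxaA is active, so *kosK* is transcribed.
So KosK is produced and active.
With repressor KosK bound, *dulZ* is not transcribed.
→ *dulZ* is OFF.
0 of the 3 genes are transcribed.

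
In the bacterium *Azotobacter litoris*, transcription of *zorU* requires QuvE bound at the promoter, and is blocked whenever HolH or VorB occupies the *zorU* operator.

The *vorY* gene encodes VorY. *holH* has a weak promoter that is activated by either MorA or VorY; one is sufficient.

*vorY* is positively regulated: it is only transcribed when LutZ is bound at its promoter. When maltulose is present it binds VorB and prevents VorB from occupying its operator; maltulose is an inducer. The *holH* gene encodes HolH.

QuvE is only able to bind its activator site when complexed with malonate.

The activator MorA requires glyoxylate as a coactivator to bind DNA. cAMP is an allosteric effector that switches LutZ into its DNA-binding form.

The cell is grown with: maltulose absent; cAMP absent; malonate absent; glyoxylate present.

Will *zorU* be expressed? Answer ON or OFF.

Glyoxylate is present, so MorA is active.
cAMP is absent, so LutZ is inactive.
Required activator LutZ is absent, so *vorY* is not transcribed.
So VorY is not produced.
Activator MorA is present, so *holH* is transcribed.
So HolH is produced and active.
Maltulose is absent, so VorB is active.
Malonate is absent, so QuvE is inactive.
With repressor HolH bound, *zorU* is not transcribed.

OFF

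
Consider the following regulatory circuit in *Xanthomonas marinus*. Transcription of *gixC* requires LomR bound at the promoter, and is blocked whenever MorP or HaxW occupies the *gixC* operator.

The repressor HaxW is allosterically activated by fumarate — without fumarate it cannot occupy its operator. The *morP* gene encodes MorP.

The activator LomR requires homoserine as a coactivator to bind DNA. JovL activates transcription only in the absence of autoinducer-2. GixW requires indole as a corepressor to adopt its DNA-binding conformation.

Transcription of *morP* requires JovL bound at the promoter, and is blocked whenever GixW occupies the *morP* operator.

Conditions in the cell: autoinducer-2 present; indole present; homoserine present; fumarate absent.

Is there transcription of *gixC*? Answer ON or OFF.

Autoinducer-2 is present, so JovL is inactive.
Indole is present, so GixW is active.
With repressor GixW bound, *morP* is not transcribed.
So MorP is not produced.
Homoserine is present, so LomR is active.
Fumarate is absent, so HaxW is inactive.
No repressor is bound and LomR is active, so *gixC* is transcribed.

ON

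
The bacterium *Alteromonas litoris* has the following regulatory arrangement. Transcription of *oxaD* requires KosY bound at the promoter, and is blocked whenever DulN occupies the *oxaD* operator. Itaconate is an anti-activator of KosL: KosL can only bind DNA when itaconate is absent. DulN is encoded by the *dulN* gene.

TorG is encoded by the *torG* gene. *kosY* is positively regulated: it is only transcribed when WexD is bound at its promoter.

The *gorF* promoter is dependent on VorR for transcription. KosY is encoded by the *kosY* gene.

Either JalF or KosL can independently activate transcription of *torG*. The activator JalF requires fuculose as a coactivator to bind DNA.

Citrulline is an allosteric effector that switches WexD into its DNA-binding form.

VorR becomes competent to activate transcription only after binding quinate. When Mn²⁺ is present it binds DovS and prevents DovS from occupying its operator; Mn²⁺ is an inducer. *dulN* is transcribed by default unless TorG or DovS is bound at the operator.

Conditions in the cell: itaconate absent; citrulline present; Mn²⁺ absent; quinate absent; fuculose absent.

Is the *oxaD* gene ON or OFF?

ON

Citrulline is present, so WexD is active.
No repressor is bound and WexD is active, so *kosY* is transcribed.
So KosY is produced and active.
Fuculose is absent, so JalF is inactive.
Itaconate is absent, so KosL is active.
Activator KosL is present, so *torG* is transcribed.
So TorG is produced and active.
Mn²⁺ is absent, so DovS is active.
With repressor TorG bound, *dulN* is not transcribed.
So DulN is not produced.
No repressor is bound and KosY is active, so *oxaD* is transcribed.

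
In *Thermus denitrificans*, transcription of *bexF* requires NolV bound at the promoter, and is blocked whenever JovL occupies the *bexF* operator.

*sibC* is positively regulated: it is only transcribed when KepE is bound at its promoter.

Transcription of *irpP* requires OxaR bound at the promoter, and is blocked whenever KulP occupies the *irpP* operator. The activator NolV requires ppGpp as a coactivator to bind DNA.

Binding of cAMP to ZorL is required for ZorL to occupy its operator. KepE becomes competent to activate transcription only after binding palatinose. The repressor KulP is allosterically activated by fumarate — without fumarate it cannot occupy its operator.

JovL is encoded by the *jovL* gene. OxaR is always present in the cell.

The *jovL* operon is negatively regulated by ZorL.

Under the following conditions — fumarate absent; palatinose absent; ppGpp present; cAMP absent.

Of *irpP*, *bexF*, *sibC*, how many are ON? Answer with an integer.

1

OxaR is produced constitutively and is active.
Fumarate is absent, so KulP is inactive.
No repressor is bound and OxaR is active, so *irpP* is transcribed.
→ *irpP* is ON.
ppGpp is present, so NolV is active.
cAMP is absent, so ZorL is inactive.
With no repressor bound, *jovL* is transcribed.
So JovL is produced and active.
With repressor JovL bound, *bexF* is not transcribed.
→ *bexF* is OFF.
Palatinose is absent, so KepE is inactive.
Required activator KepE is absent, so *sibC* is not transcribed.
→ *sibC* is OFF.
1 of the 3 genes is transcribed.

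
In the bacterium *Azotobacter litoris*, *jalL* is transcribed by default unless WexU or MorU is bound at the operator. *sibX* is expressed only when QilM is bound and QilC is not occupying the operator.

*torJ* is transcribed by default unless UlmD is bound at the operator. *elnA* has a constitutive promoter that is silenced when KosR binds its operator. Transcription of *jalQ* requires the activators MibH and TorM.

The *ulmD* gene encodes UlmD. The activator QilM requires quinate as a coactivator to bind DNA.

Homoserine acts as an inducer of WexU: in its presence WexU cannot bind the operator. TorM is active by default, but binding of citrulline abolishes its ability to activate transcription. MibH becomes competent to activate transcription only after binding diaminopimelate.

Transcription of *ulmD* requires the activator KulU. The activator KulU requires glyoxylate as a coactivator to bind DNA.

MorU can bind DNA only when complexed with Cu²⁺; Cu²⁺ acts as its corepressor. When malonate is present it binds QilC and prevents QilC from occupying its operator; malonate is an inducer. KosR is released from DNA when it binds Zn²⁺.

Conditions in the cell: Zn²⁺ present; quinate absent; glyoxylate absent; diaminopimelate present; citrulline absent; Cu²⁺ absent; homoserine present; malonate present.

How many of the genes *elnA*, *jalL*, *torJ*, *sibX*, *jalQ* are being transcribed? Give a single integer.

4

Zn²⁺ is present, so KosR is inactive.
With no repressor bound, *elnA* is transcribed.
→ *elnA* is ON.
Homoserine is present, so WexU is inactive.
Cu²⁺ is absent, so MorU is inactive.
With no repressor bound, *jalL* is transcribed.
→ *jalL* is ON.
Glyoxylate is absent, so KulU is inactive.
Required activator KulU is absent, so *ulmD* is not transcribed.
So UlmD is not produced.
With no repressor bound, *torJ* is transcribed.
→ *torJ* is ON.
Quinate is absent, so QilM is inactive.
Malonate is present, so QilC is inactive.
Required activator QilM is absent, so *sibX* is not transcribed.
→ *sibX* is OFF.
Diaminopimelate is present, so MibH is active.
Citrulline is absent, so TorM is active.
No repressor is bound and MibH and TorM are active, so *jalQ* is transcribed.
→ *jalQ* is ON.
4 of the 5 genes are transcribed.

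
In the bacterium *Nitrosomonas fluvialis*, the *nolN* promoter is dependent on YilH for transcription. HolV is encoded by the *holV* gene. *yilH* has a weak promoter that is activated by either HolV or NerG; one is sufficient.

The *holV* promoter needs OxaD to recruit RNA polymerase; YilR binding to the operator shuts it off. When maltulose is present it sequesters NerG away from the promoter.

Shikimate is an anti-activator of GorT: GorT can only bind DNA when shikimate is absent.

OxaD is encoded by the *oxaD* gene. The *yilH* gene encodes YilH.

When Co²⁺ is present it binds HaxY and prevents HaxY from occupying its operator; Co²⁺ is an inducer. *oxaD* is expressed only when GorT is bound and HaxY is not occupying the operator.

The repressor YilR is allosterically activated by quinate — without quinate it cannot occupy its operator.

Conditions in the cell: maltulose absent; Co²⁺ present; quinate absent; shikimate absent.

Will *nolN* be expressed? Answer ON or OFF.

ON

Shikimate is absent, so GorT is active.
Co²⁺ is present, so HaxY is inactive.
No repressor is bound and GorT is active, so *oxaD* is transcribed.
So OxaD is produced and active.
Quinate is absent, so YilR is inactive.
No repressor is bound and OxaD is active, so *holV* is transcribed.
So HolV is produced and active.
Maltulose is absent, so NerG is active.
Activator HolV is present, so *yilH* is transcribed.
So YilH is produced and active.
No repressor is bound and YilH is active, so *nolN* is transcribed.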